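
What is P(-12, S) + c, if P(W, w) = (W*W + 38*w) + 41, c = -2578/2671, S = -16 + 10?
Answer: -117431/2671 ≈ -43.965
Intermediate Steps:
S = -6
c = -2578/2671 (c = -2578*1/2671 = -2578/2671 ≈ -0.96518)
P(W, w) = 41 + W**2 + 38*w (P(W, w) = (W**2 + 38*w) + 41 = 41 + W**2 + 38*w)
P(-12, S) + c = (41 + (-12)**2 + 38*(-6)) - 2578/2671 = (41 + 144 - 228) - 2578/2671 = -43 - 2578/2671 = -117431/2671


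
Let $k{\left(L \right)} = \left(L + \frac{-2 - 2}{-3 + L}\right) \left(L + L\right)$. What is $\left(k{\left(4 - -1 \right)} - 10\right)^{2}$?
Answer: $400$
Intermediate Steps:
$k{\left(L \right)} = 2 L \left(L - \frac{4}{-3 + L}\right)$ ($k{\left(L \right)} = \left(L - \frac{4}{-3 + L}\right) 2 L = 2 L \left(L - \frac{4}{-3 + L}\right)$)
$\left(k{\left(4 - -1 \right)} - 10\right)^{2} = \left(\frac{2 \left(4 - -1\right) \left(-4 + \left(4 - -1\right)^{2} - 3 \left(4 - -1\right)\right)}{-3 + \left(4 - -1\right)} - 10\right)^{2} = \left(\frac{2 \left(4 + 1\right) \left(-4 + \left(4 + 1\right)^{2} - 3 \left(4 + 1\right)\right)}{-3 + \left(4 + 1\right)} - 10\right)^{2} = \left(2 \cdot 5 \frac{1}{-3 + 5} \left(-4 + 5^{2} - 15\right) - 10\right)^{2} = \left(2 \cdot 5 \cdot \frac{1}{2} \left(-4 + 25 - 15\right) - 10\right)^{2} = \left(2 \cdot 5 \cdot \frac{1}{2} \cdot 6 - 10\right)^{2} = \left(30 - 10\right)^{2} = 20^{2} = 400$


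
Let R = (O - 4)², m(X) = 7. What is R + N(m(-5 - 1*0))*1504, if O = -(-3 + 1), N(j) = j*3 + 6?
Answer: 40612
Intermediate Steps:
N(j) = 6 + 3*j (N(j) = 3*j + 6 = 6 + 3*j)
O = 2 (O = -1*(-2) = 2)
R = 4 (R = (2 - 4)² = (-2)² = 4)
R + N(m(-5 - 1*0))*1504 = 4 + (6 + 3*7)*1504 = 4 + (6 + 21)*1504 = 4 + 27*1504 = 4 + 40608 = 40612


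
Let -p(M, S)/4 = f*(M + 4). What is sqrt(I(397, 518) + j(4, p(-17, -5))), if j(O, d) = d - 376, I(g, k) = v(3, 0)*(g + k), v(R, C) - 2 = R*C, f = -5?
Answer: sqrt(1194) ≈ 34.554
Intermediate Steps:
v(R, C) = 2 + C*R (v(R, C) = 2 + R*C = 2 + C*R)
I(g, k) = 2*g + 2*k (I(g, k) = (2 + 0*3)*(g + k) = (2 + 0)*(g + k) = 2*(g + k) = 2*g + 2*k)
p(M, S) = 80 + 20*M (p(M, S) = -(-20)*(M + 4) = -(-20)*(4 + M) = -4*(-20 - 5*M) = 80 + 20*M)
j(O, d) = -376 + d
sqrt(I(397, 518) + j(4, p(-17, -5))) = sqrt((2*397 + 2*518) + (-376 + (80 + 20*(-17)))) = sqrt((794 + 1036) + (-376 + (80 - 340))) = sqrt(1830 + (-376 - 260)) = sqrt(1830 - 636) = sqrt(1194)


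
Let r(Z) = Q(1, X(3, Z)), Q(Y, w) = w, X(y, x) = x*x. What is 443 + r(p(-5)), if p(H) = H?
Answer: 468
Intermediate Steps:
X(y, x) = x²
r(Z) = Z²
443 + r(p(-5)) = 443 + (-5)² = 443 + 25 = 468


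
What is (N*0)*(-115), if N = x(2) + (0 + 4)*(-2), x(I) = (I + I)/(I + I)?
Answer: 0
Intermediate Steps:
x(I) = 1 (x(I) = (2*I)/((2*I)) = (2*I)*(1/(2*I)) = 1)
N = -7 (N = 1 + (0 + 4)*(-2) = 1 + 4*(-2) = 1 - 8 = -7)
(N*0)*(-115) = -7*0*(-115) = 0*(-115) = 0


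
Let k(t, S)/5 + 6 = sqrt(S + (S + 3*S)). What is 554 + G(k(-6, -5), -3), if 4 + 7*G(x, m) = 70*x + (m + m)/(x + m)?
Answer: 1520417/5999 + 1499825*I/5999 ≈ 253.45 + 250.01*I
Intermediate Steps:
k(t, S) = -30 + 5*sqrt(5)*sqrt(S) (k(t, S) = -30 + 5*sqrt(S + (S + 3*S)) = -30 + 5*sqrt(S + 4*S) = -30 + 5*sqrt(5*S) = -30 + 5*(sqrt(5)*sqrt(S)) = -30 + 5*sqrt(5)*sqrt(S))
G(x, m) = -4/7 + 10*x + 2*m/(7*(m + x)) (G(x, m) = -4/7 + (70*x + (m + m)/(x + m))/7 = -4/7 + (70*x + (2*m)/(m + x))/7 = -4/7 + (70*x + 2*m/(m + x))/7 = -4/7 + (10*x + 2*m/(7*(m + x))) = -4/7 + 10*x + 2*m/(7*(m + x)))
554 + G(k(-6, -5), -3) = 554 + 2*(-1*(-3) - 2*(-30 + 5*sqrt(5)*sqrt(-5)) + 35*(-30 + 5*sqrt(5)*sqrt(-5))**2 + 35*(-3)*(-30 + 5*sqrt(5)*sqrt(-5)))/(7*(-3 + (-30 + 5*sqrt(5)*sqrt(-5)))) = 554 + 2*(3 - 2*(-30 + 5*sqrt(5)*(I*sqrt(5))) + 35*(-30 + 5*sqrt(5)*(I*sqrt(5)))**2 + 35*(-3)*(-30 + 5*sqrt(5)*(I*sqrt(5))))/(7*(-3 + (-30 + 5*sqrt(5)*(I*sqrt(5))))) = 554 + 2*(3 - 2*(-30 + 25*I) + 35*(-30 + 25*I)**2 + 35*(-3)*(-30 + 25*I))/(7*(-3 + (-30 + 25*I))) = 554 + 2*(3 + (60 - 50*I) + 35*(-30 + 25*I)**2 + (3150 - 2625*I))/(7*(-33 + 25*I)) = 554 + 2*((-33 - 25*I)/1714)*(3213 - 2675*I + 35*(-30 + 25*I)**2)/7 = 554 + (-33 - 25*I)*(3213 - 2675*I + 35*(-30 + 25*I)**2)/5999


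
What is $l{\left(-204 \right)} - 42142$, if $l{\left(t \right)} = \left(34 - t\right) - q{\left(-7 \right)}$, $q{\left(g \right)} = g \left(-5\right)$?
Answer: $-41939$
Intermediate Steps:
$q{\left(g \right)} = - 5 g$
$l{\left(t \right)} = -1 - t$ ($l{\left(t \right)} = \left(34 - t\right) - \left(-5\right) \left(-7\right) = \left(34 - t\right) - 35 = -1 - t$)
$l{\left(-204 \right)} - 42142 = \left(-1 - -204\right) - 42142 = \left(-1 + 204\right) - 42142 = 203 - 42142 = -41939$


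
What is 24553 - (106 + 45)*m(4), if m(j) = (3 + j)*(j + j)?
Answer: 16097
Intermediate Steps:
m(j) = 2*j*(3 + j) (m(j) = (3 + j)*(2*j) = 2*j*(3 + j))
24553 - (106 + 45)*m(4) = 24553 - (106 + 45)*2*4*(3 + 4) = 24553 - 151*2*4*7 = 24553 - 151*56 = 24553 - 1*8456 = 24553 - 8456 = 16097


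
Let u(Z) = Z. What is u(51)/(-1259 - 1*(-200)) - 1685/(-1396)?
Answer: 571073/492788 ≈ 1.1589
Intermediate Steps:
u(51)/(-1259 - 1*(-200)) - 1685/(-1396) = 51/(-1259 - 1*(-200)) - 1685/(-1396) = 51/(-1259 + 200) - 1685*(-1/1396) = 51/(-1059) + 1685/1396 = 51*(-1/1059) + 1685/1396 = -17/353 + 1685/1396 = 571073/492788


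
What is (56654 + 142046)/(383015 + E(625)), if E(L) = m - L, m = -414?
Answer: 49675/95494 ≈ 0.52019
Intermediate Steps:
E(L) = -414 - L
(56654 + 142046)/(383015 + E(625)) = (56654 + 142046)/(383015 + (-414 - 1*625)) = 198700/(383015 + (-414 - 625)) = 198700/(383015 - 1039) = 198700/381976 = 198700*(1/381976) = 49675/95494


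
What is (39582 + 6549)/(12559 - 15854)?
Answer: -46131/3295 ≈ -14.000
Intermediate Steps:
(39582 + 6549)/(12559 - 15854) = 46131/(-3295) = 46131*(-1/3295) = -46131/3295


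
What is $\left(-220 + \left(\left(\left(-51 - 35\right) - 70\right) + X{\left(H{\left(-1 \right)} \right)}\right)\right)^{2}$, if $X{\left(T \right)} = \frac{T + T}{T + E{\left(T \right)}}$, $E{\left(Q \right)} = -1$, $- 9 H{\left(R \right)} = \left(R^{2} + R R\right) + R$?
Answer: $\frac{3530641}{25} \approx 1.4123 \cdot 10^{5}$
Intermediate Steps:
$H{\left(R \right)} = - \frac{2 R^{2}}{9} - \frac{R}{9}$ ($H{\left(R \right)} = - \frac{\left(R^{2} + R R\right) + R}{9} = - \frac{\left(R^{2} + R^{2}\right) + R}{9} = - \frac{2 R^{2} + R}{9} = - \frac{R + 2 R^{2}}{9} = - \frac{2 R^{2}}{9} - \frac{R}{9}$)
$X{\left(T \right)} = \frac{2 T}{-1 + T}$ ($X{\left(T \right)} = \frac{T + T}{T - 1} = \frac{2 T}{-1 + T}$)
$\left(-220 + \left(\left(\left(-51 - 35\right) - 70\right) + X{\left(H{\left(-1 \right)} \right)}\right)\right)^{2} = \left(-220 + \left(\left(\left(-51 - 35\right) - 70\right) + \frac{2 \left(\left(- \frac{1}{9}\right) \left(-1\right) \left(1 + 2 \left(-1\right)\right)\right)}{-1 - - \frac{1 + 2 \left(-1\right)}{9}}\right)\right)^{2} = \left(-220 + \left(\left(-86 - 70\right) + \frac{2 \left(\left(- \frac{1}{9}\right) \left(-1\right) \left(1 - 2\right)\right)}{-1 - - \frac{1 - 2}{9}}\right)\right)^{2} = \left(-220 - \left(156 - \frac{2 \left(\left(- \frac{1}{9}\right) \left(-1\right) \left(-1\right)\right)}{-1 - \left(- \frac{1}{9}\right) \left(-1\right)}\right)\right)^{2} = \left(-220 - \left(156 + \frac{2}{9 \left(-1 - \frac{1}{9}\right)}\right)\right)^{2} = \left(-220 - \left(156 + \frac{2}{9 \left(- \frac{10}{9}\right)}\right)\right)^{2} = \left(-220 - \left(156 + \frac{2}{9} \left(- \frac{9}{10}\right)\right)\right)^{2} = \left(-220 + \left(-156 + \frac{1}{5}\right)\right)^{2} = \left(-220 - \frac{779}{5}\right)^{2} = \left(- \frac{1879}{5}\right)^{2} = \frac{3530641}{25}$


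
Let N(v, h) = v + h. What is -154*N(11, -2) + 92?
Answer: -1294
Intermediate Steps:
N(v, h) = h + v
-154*N(11, -2) + 92 = -154*(-2 + 11) + 92 = -154*9 + 92 = -1386 + 92 = -1294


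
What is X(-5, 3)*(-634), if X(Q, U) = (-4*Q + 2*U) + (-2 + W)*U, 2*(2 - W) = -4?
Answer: -20288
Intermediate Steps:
W = 4 (W = 2 - ½*(-4) = 2 + 2 = 4)
X(Q, U) = -4*Q + 4*U (X(Q, U) = (-4*Q + 2*U) + (-2 + 4)*U = (-4*Q + 2*U) + 2*U = -4*Q + 4*U)
X(-5, 3)*(-634) = (-4*(-5) + 4*3)*(-634) = (20 + 12)*(-634) = 32*(-634) = -20288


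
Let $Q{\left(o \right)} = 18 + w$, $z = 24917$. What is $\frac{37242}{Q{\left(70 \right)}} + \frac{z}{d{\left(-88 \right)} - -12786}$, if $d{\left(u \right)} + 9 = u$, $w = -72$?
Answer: $- \frac{26178790}{38067} \approx -687.7$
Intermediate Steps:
$d{\left(u \right)} = -9 + u$
$Q{\left(o \right)} = -54$ ($Q{\left(o \right)} = 18 - 72 = -54$)
$\frac{37242}{Q{\left(70 \right)}} + \frac{z}{d{\left(-88 \right)} - -12786} = \frac{37242}{-54} + \frac{24917}{\left(-9 - 88\right) - -12786} = 37242 \left(- \frac{1}{54}\right) + \frac{24917}{-97 + 12786} = - \frac{2069}{3} + \frac{24917}{12689} = - \frac{26178790}{38067}$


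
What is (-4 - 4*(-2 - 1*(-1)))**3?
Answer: 0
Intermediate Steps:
(-4 - 4*(-2 - 1*(-1)))**3 = (-4 - 4*(-2 + 1))**3 = (-4 - 4*(-1))**3 = (-4 + 4)**3 = 0**3 = 0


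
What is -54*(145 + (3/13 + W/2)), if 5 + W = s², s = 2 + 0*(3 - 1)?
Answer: -101601/13 ≈ -7815.5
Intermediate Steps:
s = 2 (s = 2 + 0*2 = 2 + 0 = 2)
W = -1 (W = -5 + 2² = -5 + 4 = -1)
-54*(145 + (3/13 + W/2)) = -54*(145 + (3/13 - 1/2)) = -54*(145 + (3*(1/13) - 1*½)) = -54*(145 + (3/13 - ½)) = -54*(145 - 7/26) = -54*3763/26 = -1*101601/13 = -101601/13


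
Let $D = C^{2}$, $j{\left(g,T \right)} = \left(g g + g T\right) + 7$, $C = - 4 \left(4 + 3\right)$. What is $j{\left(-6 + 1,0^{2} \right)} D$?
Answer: $25088$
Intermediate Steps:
$C = -28$ ($C = \left(-4\right) 7 = -28$)
$j{\left(g,T \right)} = 7 + g^{2} + T g$ ($j{\left(g,T \right)} = \left(g^{2} + T g\right) + 7 = 7 + g^{2} + T g$)
$D = 784$ ($D = \left(-28\right)^{2} = 784$)
$j{\left(-6 + 1,0^{2} \right)} D = \left(7 + \left(-6 + 1\right)^{2} + 0^{2} \left(-6 + 1\right)\right) 784 = \left(7 + \left(-5\right)^{2} + 0 \left(-5\right)\right) 784 = \left(7 + 25 + 0\right) 784 = 32 \cdot 784 = 25088$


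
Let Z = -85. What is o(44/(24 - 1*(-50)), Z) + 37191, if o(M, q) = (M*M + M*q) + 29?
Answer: 50885474/1369 ≈ 37170.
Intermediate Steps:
o(M, q) = 29 + M**2 + M*q (o(M, q) = (M**2 + M*q) + 29 = 29 + M**2 + M*q)
o(44/(24 - 1*(-50)), Z) + 37191 = (29 + (44/(24 - 1*(-50)))**2 + (44/(24 - 1*(-50)))*(-85)) + 37191 = (29 + (44/(24 + 50))**2 + (44/(24 + 50))*(-85)) + 37191 = (29 + (44/74)**2 + (44/74)*(-85)) + 37191 = (29 + (44*(1/74))**2 + (44*(1/74))*(-85)) + 37191 = (29 + (22/37)**2 + (22/37)*(-85)) + 37191 = (29 + 484/1369 - 1870/37) + 37191 = -29005/1369 + 37191 = 50885474/1369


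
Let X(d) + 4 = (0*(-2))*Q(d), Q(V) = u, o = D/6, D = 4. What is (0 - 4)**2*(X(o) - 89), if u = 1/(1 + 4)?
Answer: -1488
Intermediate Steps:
o = 2/3 (o = 4/6 = 4*(1/6) = 2/3 ≈ 0.66667)
u = 1/5 ≈ 0.20000
Q(V) = 1/5
X(d) = -4 (X(d) = -4 + (0*(-2))*(1/5) = -4 + 0*(1/5) = -4 + 0 = -4)
(0 - 4)**2*(X(o) - 89) = (0 - 4)**2*(-4 - 89) = (-4)**2*(-93) = 16*(-93) = -1488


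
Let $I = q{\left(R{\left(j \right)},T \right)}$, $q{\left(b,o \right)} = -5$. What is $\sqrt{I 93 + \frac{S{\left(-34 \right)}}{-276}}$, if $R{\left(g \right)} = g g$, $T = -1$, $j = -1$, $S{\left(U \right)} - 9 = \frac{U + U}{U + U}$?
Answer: $\frac{5 i \sqrt{354246}}{138} \approx 21.565 i$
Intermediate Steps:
$S{\left(U \right)} = 10$ ($S{\left(U \right)} = 9 + \frac{U + U}{U + U} = 9 + \frac{2 U}{2 U} = 9 + 2 U \frac{1}{2 U} = 9 + 1 = 10$)
$R{\left(g \right)} = g^{2}$
$I = -5$
$\sqrt{I 93 + \frac{S{\left(-34 \right)}}{-276}} = \sqrt{\left(-5\right) 93 + \frac{10}{-276}} = \sqrt{-465 + 10 \left(- \frac{1}{276}\right)} = \sqrt{-465 - \frac{5}{138}} = \sqrt{- \frac{64175}{138}} = \frac{5 i \sqrt{354246}}{138}$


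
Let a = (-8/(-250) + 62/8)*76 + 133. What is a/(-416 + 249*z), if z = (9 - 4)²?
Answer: 90554/726125 ≈ 0.12471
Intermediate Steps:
z = 25 (z = 5² = 25)
a = 90554/125 (a = (-8*(-1/250) + 62*(⅛))*76 + 133 = (4/125 + 31/4)*76 + 133 = (3891/500)*76 + 133 = 73929/125 + 133 = 90554/125 ≈ 724.43)
a/(-416 + 249*z) = 90554/(125*(-416 + 249*25)) = 90554/(125*(-416 + 6225)) = (90554/125)/5809 = (90554/125)*(1/5809) = 90554/726125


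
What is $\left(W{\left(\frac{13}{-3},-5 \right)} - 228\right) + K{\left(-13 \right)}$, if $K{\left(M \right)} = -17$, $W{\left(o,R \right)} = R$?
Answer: $-250$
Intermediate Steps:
$\left(W{\left(\frac{13}{-3},-5 \right)} - 228\right) + K{\left(-13 \right)} = \left(-5 - 228\right) - 17 = -233 - 17 = -250$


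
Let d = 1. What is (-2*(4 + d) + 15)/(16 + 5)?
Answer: 5/21 ≈ 0.23810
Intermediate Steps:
(-2*(4 + d) + 15)/(16 + 5) = (-2*(4 + 1) + 15)/(16 + 5) = (-2*5 + 15)/21 = (-10 + 15)*(1/21) = 5*(1/21) = 5/21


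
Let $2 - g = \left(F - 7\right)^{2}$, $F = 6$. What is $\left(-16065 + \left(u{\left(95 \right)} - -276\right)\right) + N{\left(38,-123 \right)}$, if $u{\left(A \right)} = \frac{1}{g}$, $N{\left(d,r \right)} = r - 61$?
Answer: $-15972$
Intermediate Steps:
$N{\left(d,r \right)} = -61 + r$
$g = 1$ ($g = 2 - \left(6 - 7\right)^{2} = 2 - \left(-1\right)^{2} = 2 - 1 = 1$)
$u{\left(A \right)} = 1$ ($u{\left(A \right)} = 1^{-1} = 1$)
$\left(-16065 + \left(u{\left(95 \right)} - -276\right)\right) + N{\left(38,-123 \right)} = \left(-16065 + \left(1 - -276\right)\right) - 184 = \left(-16065 + \left(1 + 276\right)\right) - 184 = \left(-16065 + 277\right) - 184 = -15788 - 184 = -15972$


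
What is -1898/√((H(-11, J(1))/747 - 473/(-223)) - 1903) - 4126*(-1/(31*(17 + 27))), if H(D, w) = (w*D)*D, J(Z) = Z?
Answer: 2063/682 + 5694*I*√5860381196461/316623329 ≈ 3.0249 + 43.535*I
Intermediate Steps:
H(D, w) = w*D² (H(D, w) = (D*w)*D = w*D²)
-1898/√((H(-11, J(1))/747 - 473/(-223)) - 1903) - 4126*(-1/(31*(17 + 27))) = -1898/√(((1*(-11)²)/747 - 473/(-223)) - 1903) - 4126*(-1/(31*(17 + 27))) = -1898/√(((1*121)*(1/747) - 473*(-1/223)) - 1903) - 4126/(44*(-31)) = -1898/√((121*(1/747) + 473/223) - 1903) - 4126/(-1364) = -1898/√((121/747 + 473/223) - 1903) - 4126*(-1/1364) = -1898/√(380314/166581 - 1903) + 2063/682 = -1898*(-3*I*√5860381196461/316623329) + 2063/682 = -(-5694)*I*√5860381196461/316623329 + 2063/682 = 5694*I*√5860381196461/316623329 + 2063/682 = 2063/682 + 5694*I*√5860381196461/316623329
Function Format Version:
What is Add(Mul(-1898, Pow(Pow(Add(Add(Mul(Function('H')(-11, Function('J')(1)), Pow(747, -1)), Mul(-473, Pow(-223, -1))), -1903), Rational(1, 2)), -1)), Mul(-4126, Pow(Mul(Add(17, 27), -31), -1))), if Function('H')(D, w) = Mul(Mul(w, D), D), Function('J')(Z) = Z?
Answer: Add(Rational(2063, 682), Mul(Rational(5694, 316623329), I, Pow(5860381196461, Rational(1, 2)))) ≈ Add(3.0249, Mul(43.535, I))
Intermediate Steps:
Function('H')(D, w) = Mul(w, Pow(D, 2)) (Function('H')(D, w) = Mul(Mul(D, w), D) = Mul(w, Pow(D, 2)))
Add(Mul(-1898, Pow(Pow(Add(Add(Mul(Function('H')(-11, Function('J')(1)), Pow(747, -1)), Mul(-473, Pow(-223, -1))), -1903), Rational(1, 2)), -1)), Mul(-4126, Pow(Mul(Add(17, 27), -31), -1))) = Add(Mul(-1898, Pow(Pow(Add(Add(Mul(Mul(1, Pow(-11, 2)), Pow(747, -1)), Mul(-473, Pow(-223, -1))), -1903), Rational(1, 2)), -1)), Mul(-4126, Pow(Mul(Add(17, 27), -31), -1))) = Add(Mul(-1898, Pow(Pow(Add(Add(Mul(Mul(1, 121), Rational(1, 747)), Mul(-473, Rational(-1, 223))), -1903), Rational(1, 2)), -1)), Mul(-4126, Pow(Mul(44, -31), -1))) = Add(Mul(-1898, Pow(Pow(Add(Add(Mul(121, Rational(1, 747)), Rational(473, 223)), -1903), Rational(1, 2)), -1)), Mul(-4126, Pow(-1364, -1))) = Add(Mul(-1898, Pow(Pow(Add(Add(Rational(121, 747), Rational(473, 223)), -1903), Rational(1, 2)), -1)), Mul(-4126, Rational(-1, 1364))) = Add(Mul(-1898, Pow(Pow(Add(Rational(380314, 166581), -1903), Rational(1, 2)), -1)), Rational(2063, 682)) = Add(Mul(-1898, Pow(Pow(Rational(-316623329, 166581), Rational(1, 2)), -1)), Rational(2063, 682)) = Add(Mul(-1898, Pow(Mul(Rational(1, 55527), I, Pow(5860381196461, Rational(1, 2))), -1)), Rational(2063, 682)) = Add(Mul(-1898, Mul(Rational(-3, 316623329), I, Pow(5860381196461, Rational(1, 2)))), Rational(2063, 682)) = Add(Mul(Rational(5694, 316623329), I, Pow(5860381196461, Rational(1, 2))), Rational(2063, 682)) = Add(Rational(2063, 682), Mul(Rational(5694, 316623329), I, Pow(5860381196461, Rational(1, 2))))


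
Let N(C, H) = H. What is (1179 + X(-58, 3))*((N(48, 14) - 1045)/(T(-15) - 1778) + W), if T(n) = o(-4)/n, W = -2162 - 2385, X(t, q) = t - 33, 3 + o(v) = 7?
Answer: -65971539872/13337 ≈ -4.9465e+6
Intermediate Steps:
o(v) = 4 (o(v) = -3 + 7 = 4)
X(t, q) = -33 + t
W = -4547
T(n) = 4/n
(1179 + X(-58, 3))*((N(48, 14) - 1045)/(T(-15) - 1778) + W) = (1179 + (-33 - 58))*((14 - 1045)/(4/(-15) - 1778) - 4547) = (1179 - 91)*(-1031/(4*(-1/15) - 1778) - 4547) = 1088*(-1031/(-4/15 - 1778) - 4547) = 1088*(-1031/(-26674/15) - 4547) = 1088*(-1031*(-15/26674) - 4547) = 1088*(15465/26674 - 4547) = 1088*(-121271213/26674) = -65971539872/13337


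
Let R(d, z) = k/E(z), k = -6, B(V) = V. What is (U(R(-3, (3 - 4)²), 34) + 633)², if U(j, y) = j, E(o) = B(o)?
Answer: 393129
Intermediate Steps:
E(o) = o
R(d, z) = -6/z
(U(R(-3, (3 - 4)²), 34) + 633)² = (-6/(3 - 4)² + 633)² = (-6/((-1)²) + 633)² = (-6/1 + 633)² = (-6*1 + 633)² = (-6 + 633)² = 627² = 393129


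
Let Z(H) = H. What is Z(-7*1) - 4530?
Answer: -4537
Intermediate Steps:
Z(-7*1) - 4530 = -7*1 - 4530 = -7 - 4530 = -4537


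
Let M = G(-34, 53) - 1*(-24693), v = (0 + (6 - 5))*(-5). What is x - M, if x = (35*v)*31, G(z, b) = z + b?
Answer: -30137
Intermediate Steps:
G(z, b) = b + z
v = -5 (v = (0 + 1)*(-5) = 1*(-5) = -5)
x = -5425 (x = (35*(-5))*31 = -175*31 = -5425)
M = 24712 (M = (53 - 34) - 1*(-24693) = 19 + 24693 = 24712)
x - M = -5425 - 1*24712 = -5425 - 24712 = -30137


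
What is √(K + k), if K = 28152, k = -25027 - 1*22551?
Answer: I*√19426 ≈ 139.38*I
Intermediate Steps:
k = -47578 (k = -25027 - 22551 = -47578)
√(K + k) = √(28152 - 47578) = √(-19426) = I*√19426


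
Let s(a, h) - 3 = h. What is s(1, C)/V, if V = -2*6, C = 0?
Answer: -¼ ≈ -0.25000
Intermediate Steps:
s(a, h) = 3 + h
V = -12
s(1, C)/V = (3 + 0)/(-12) = 3*(-1/12) = -¼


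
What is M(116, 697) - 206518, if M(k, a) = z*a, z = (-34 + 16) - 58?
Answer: -259490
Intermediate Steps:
z = -76 (z = -18 - 58 = -76)
M(k, a) = -76*a
M(116, 697) - 206518 = -76*697 - 206518 = -52972 - 206518 = -259490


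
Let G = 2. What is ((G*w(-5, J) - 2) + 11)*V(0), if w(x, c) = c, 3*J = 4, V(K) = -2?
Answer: -70/3 ≈ -23.333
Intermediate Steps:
J = 4/3 (J = (⅓)*4 = 4/3 ≈ 1.3333)
((G*w(-5, J) - 2) + 11)*V(0) = ((2*(4/3) - 2) + 11)*(-2) = ((8/3 - 2) + 11)*(-2) = (⅔ + 11)*(-2) = (35/3)*(-2) = -70/3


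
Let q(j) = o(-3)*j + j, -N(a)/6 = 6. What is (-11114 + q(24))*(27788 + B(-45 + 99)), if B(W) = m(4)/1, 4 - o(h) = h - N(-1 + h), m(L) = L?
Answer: -327556512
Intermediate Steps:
N(a) = -36 (N(a) = -6*6 = -36)
o(h) = -32 - h (o(h) = 4 - (h - 1*(-36)) = 4 - (h + 36) = 4 - (36 + h) = 4 + (-36 - h) = -32 - h)
q(j) = -28*j (q(j) = (-32 - 1*(-3))*j + j = (-32 + 3)*j + j = -29*j + j = -28*j)
B(W) = 4 (B(W) = 4/1 = 4*1 = 4)
(-11114 + q(24))*(27788 + B(-45 + 99)) = (-11114 - 28*24)*(27788 + 4) = (-11114 - 672)*27792 = -11786*27792 = -327556512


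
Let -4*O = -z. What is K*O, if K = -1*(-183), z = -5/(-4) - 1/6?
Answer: 793/16 ≈ 49.563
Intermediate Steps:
z = 13/12 (z = -5*(-¼) - 1*⅙ = 5/4 - ⅙ = 13/12 ≈ 1.0833)
K = 183
O = 13/48 (O = -(-1)*13/(4*12) = -¼*(-13/12) = 13/48 ≈ 0.27083)
K*O = 183*(13/48) = 793/16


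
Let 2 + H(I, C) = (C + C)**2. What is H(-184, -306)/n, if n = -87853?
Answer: -374542/87853 ≈ -4.2633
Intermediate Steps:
H(I, C) = -2 + 4*C**2 (H(I, C) = -2 + (C + C)**2 = -2 + (2*C)**2 = -2 + 4*C**2)
H(-184, -306)/n = (-2 + 4*(-306)**2)/(-87853) = (-2 + 4*93636)*(-1/87853) = (-2 + 374544)*(-1/87853) = 374542*(-1/87853) = -374542/87853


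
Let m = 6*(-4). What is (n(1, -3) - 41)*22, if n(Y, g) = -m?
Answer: -374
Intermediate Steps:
m = -24
n(Y, g) = 24 (n(Y, g) = -1*(-24) = 24)
(n(1, -3) - 41)*22 = (24 - 41)*22 = -17*22 = -374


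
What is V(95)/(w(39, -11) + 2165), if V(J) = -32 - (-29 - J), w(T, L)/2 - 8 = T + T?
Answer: 92/2337 ≈ 0.039367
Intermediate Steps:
w(T, L) = 16 + 4*T (w(T, L) = 16 + 2*(T + T) = 16 + 2*(2*T) = 16 + 4*T)
V(J) = -3 + J (V(J) = -32 + (29 + J) = -3 + J)
V(95)/(w(39, -11) + 2165) = (-3 + 95)/((16 + 4*39) + 2165) = 92/((16 + 156) + 2165) = 92/(172 + 2165) = 92/2337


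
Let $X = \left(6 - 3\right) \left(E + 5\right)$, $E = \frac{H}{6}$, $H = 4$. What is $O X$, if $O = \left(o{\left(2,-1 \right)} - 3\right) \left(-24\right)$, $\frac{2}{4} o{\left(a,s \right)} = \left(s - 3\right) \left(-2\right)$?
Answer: $-5304$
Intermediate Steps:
$E = \frac{2}{3}$ ($E = \frac{4}{6} = 4 \cdot \frac{1}{6} = \frac{2}{3} \approx 0.66667$)
$o{\left(a,s \right)} = 12 - 4 s$ ($o{\left(a,s \right)} = 2 \left(s - 3\right) \left(-2\right) = 2 \left(-3 + s\right) \left(-2\right) = 2 \left(6 - 2 s\right) = 12 - 4 s$)
$O = -312$ ($O = \left(\left(12 - -4\right) - 3\right) \left(-24\right) = \left(\left(12 + 4\right) - 3\right) \left(-24\right) = \left(16 - 3\right) \left(-24\right) = 13 \left(-24\right) = -312$)
$X = 17$ ($X = \left(6 - 3\right) \left(\frac{2}{3} + 5\right) = 3 \cdot \frac{17}{3} = 17$)
$O X = \left(-312\right) 17 = -5304$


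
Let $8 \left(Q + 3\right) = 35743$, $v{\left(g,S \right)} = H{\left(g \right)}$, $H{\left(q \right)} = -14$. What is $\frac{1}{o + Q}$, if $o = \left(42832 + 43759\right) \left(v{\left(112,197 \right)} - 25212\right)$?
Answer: $- \frac{8}{17474720809} \approx -4.578 \cdot 10^{-10}$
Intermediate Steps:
$v{\left(g,S \right)} = -14$
$o = -2184344566$ ($o = \left(42832 + 43759\right) \left(-14 - 25212\right) = 86591 \left(-25226\right) = -2184344566$)
$Q = \frac{35719}{8}$ ($Q = -3 + \frac{1}{8} \cdot 35743 = -3 + \frac{35743}{8} = \frac{35719}{8} \approx 4464.9$)
$\frac{1}{o + Q} = \frac{1}{-2184344566 + \frac{35719}{8}} = \frac{1}{- \frac{17474720809}{8}} = - \frac{8}{17474720809}$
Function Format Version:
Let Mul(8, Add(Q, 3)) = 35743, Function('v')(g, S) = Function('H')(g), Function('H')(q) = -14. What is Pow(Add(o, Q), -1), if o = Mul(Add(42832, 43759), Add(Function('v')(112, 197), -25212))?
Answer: Rational(-8, 17474720809) ≈ -4.5780e-10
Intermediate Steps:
Function('v')(g, S) = -14
o = -2184344566 (o = Mul(Add(42832, 43759), Add(-14, -25212)) = Mul(86591, -25226) = -2184344566)
Q = Rational(35719, 8) (Q = Add(-3, Mul(Rational(1, 8), 35743)) = Add(-3, Rational(35743, 8)) = Rational(35719, 8) ≈ 4464.9)
Pow(Add(o, Q), -1) = Pow(Add(-2184344566, Rational(35719, 8)), -1) = Pow(Rational(-17474720809, 8), -1) = Rational(-8, 17474720809)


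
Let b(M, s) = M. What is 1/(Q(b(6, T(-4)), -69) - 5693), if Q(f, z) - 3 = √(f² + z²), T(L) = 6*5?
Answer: -5690/32371303 - 3*√533/32371303 ≈ -0.00017791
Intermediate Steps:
T(L) = 30
Q(f, z) = 3 + √(f² + z²)
1/(Q(b(6, T(-4)), -69) - 5693) = 1/((3 + √(6² + (-69)²)) - 5693) = 1/((3 + √(36 + 4761)) - 5693) = 1/((3 + √4797) - 5693) = 1/((3 + 3*√533) - 5693) = 1/(-5690 + 3*√533)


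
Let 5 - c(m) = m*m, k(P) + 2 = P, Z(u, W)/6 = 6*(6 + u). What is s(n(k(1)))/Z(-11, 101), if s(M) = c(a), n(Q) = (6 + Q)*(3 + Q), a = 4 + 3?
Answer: 11/45 ≈ 0.24444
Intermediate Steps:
Z(u, W) = 216 + 36*u (Z(u, W) = 6*(6*(6 + u)) = 6*(36 + 6*u) = 216 + 36*u)
k(P) = -2 + P
a = 7
n(Q) = (3 + Q)*(6 + Q)
c(m) = 5 - m**2 (c(m) = 5 - m*m = 5 - m**2)
s(M) = -44 (s(M) = 5 - 1*7**2 = 5 - 1*49 = 5 - 49 = -44)
s(n(k(1)))/Z(-11, 101) = -44/(216 + 36*(-11)) = -44/(216 - 396) = -44/(-180) = -44*(-1/180) = 11/45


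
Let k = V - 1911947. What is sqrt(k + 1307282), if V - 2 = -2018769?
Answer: 2*I*sqrt(655858) ≈ 1619.7*I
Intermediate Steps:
V = -2018767 (V = 2 - 2018769 = -2018767)
k = -3930714 (k = -2018767 - 1911947 = -3930714)
sqrt(k + 1307282) = sqrt(-3930714 + 1307282) = sqrt(-2623432) = 2*I*sqrt(655858)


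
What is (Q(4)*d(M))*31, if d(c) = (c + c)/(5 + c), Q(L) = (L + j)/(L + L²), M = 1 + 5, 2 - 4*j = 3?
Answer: 279/44 ≈ 6.3409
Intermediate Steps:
j = -¼ (j = ½ - ¼*3 = ½ - ¾ = -¼ ≈ -0.25000)
M = 6
Q(L) = (-¼ + L)/(L + L²) (Q(L) = (L - ¼)/(L + L²) = (-¼ + L)/(L + L²))
d(c) = 2*c/(5 + c) (d(c) = (2*c)/(5 + c) = 2*c/(5 + c))
(Q(4)*d(M))*31 = (((-¼ + 4)/(4*(1 + 4)))*(2*6/(5 + 6)))*31 = (((¼)*(15/4)/5)*(2*6/11))*31 = (((¼)*(⅕)*(15/4))*(2*6*(1/11)))*31 = ((3/16)*(12/11))*31 = (9/44)*31 = 279/44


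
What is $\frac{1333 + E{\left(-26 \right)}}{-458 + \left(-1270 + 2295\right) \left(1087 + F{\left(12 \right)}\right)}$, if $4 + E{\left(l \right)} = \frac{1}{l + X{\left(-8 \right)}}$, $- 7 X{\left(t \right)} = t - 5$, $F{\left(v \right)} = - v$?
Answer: $\frac{224594}{186139473} \approx 0.0012066$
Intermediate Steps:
$X{\left(t \right)} = \frac{5}{7} - \frac{t}{7}$ ($X{\left(t \right)} = - \frac{t - 5}{7} = - \frac{-5 + t}{7} = \frac{5}{7} - \frac{t}{7}$)
$E{\left(l \right)} = -4 + \frac{1}{\frac{13}{7} + l}$ ($E{\left(l \right)} = -4 + \frac{1}{l + \left(\frac{5}{7} - - \frac{8}{7}\right)} = -4 + \frac{1}{l + \left(\frac{5}{7} + \frac{8}{7}\right)} = -4 + \frac{1}{l + \frac{13}{7}} = -4 + \frac{1}{\frac{13}{7} + l}$)
$\frac{1333 + E{\left(-26 \right)}}{-458 + \left(-1270 + 2295\right) \left(1087 + F{\left(12 \right)}\right)} = \frac{1333 + \frac{-45 - -728}{13 + 7 \left(-26\right)}}{-458 + \left(-1270 + 2295\right) \left(1087 - 12\right)} = \frac{1333 + \frac{-45 + 728}{13 - 182}}{-458 + 1025 \left(1087 - 12\right)} = \frac{1333 + \frac{1}{-169} \cdot 683}{-458 + 1025 \cdot 1075} = \frac{1333 - \frac{683}{169}}{-458 + 1101875} = \frac{1333 - \frac{683}{169}}{1101417} = \frac{224594}{169} \cdot \frac{1}{1101417} = \frac{224594}{186139473}$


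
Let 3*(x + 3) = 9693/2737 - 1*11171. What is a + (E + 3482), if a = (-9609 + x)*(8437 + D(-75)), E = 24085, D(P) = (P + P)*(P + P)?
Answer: -3387049257005/8211 ≈ -4.1250e+8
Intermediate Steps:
D(P) = 4*P**2 (D(P) = (2*P)*(2*P) = 4*P**2)
x = -30589967/8211 (x = -3 + (9693/2737 - 1*11171)/3 = -3 + (9693*(1/2737) - 11171)/3 = -3 + (9693/2737 - 11171)/3 = -3 + (1/3)*(-30565334/2737) = -3 - 30565334/8211 = -30589967/8211 ≈ -3725.5)
a = -3387275609642/8211 (a = (-9609 - 30589967/8211)*(8437 + 4*(-75)**2) = -109489466*(8437 + 4*5625)/8211 = -109489466*(8437 + 22500)/8211 = -109489466/8211*30937 = -3387275609642/8211 ≈ -4.1253e+8)
a + (E + 3482) = -3387275609642/8211 + (24085 + 3482) = -3387275609642/8211 + 27567 = -3387049257005/8211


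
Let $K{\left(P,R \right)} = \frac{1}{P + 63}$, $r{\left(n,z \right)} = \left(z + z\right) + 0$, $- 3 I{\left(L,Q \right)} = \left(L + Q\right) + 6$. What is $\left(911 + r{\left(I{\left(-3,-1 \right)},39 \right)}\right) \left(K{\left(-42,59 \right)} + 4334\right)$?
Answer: $\frac{90013835}{21} \approx 4.2864 \cdot 10^{6}$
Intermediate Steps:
$I{\left(L,Q \right)} = -2 - \frac{L}{3} - \frac{Q}{3}$ ($I{\left(L,Q \right)} = - \frac{\left(L + Q\right) + 6}{3} = - \frac{6 + L + Q}{3} = -2 - \frac{L}{3} - \frac{Q}{3}$)
$r{\left(n,z \right)} = 2 z$ ($r{\left(n,z \right)} = 2 z + 0 = 2 z$)
$K{\left(P,R \right)} = \frac{1}{63 + P}$
$\left(911 + r{\left(I{\left(-3,-1 \right)},39 \right)}\right) \left(K{\left(-42,59 \right)} + 4334\right) = \left(911 + 2 \cdot 39\right) \left(\frac{1}{63 - 42} + 4334\right) = \left(911 + 78\right) \left(\frac{1}{21} + 4334\right) = 989 \left(\frac{1}{21} + 4334\right) = 989 \cdot \frac{91015}{21} = \frac{90013835}{21}$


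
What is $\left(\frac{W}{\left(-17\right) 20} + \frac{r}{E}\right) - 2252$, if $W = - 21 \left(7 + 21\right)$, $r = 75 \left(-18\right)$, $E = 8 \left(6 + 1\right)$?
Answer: $- \frac{5413019}{2380} \approx -2274.4$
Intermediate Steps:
$E = 56$ ($E = 8 \cdot 7 = 56$)
$r = -1350$
$W = -588$ ($W = \left(-21\right) 28 = -588$)
$\left(\frac{W}{\left(-17\right) 20} + \frac{r}{E}\right) - 2252 = \left(- \frac{588}{\left(-17\right) 20} - \frac{1350}{56}\right) - 2252 = \left(- \frac{588}{-340} - \frac{675}{28}\right) - 2252 = \left(\left(-588\right) \left(- \frac{1}{340}\right) - \frac{675}{28}\right) - 2252 = \left(\frac{147}{85} - \frac{675}{28}\right) - 2252 = - \frac{53259}{2380} - 2252 = - \frac{5413019}{2380}$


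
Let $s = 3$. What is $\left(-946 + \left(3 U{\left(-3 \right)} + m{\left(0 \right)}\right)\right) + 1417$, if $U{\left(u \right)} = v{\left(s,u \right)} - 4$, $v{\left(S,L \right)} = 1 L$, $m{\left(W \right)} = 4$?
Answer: $454$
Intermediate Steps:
$v{\left(S,L \right)} = L$
$U{\left(u \right)} = -4 + u$ ($U{\left(u \right)} = u - 4 = -4 + u$)
$\left(-946 + \left(3 U{\left(-3 \right)} + m{\left(0 \right)}\right)\right) + 1417 = \left(-946 + \left(3 \left(-4 - 3\right) + 4\right)\right) + 1417 = \left(-946 + \left(3 \left(-7\right) + 4\right)\right) + 1417 = \left(-946 + \left(-21 + 4\right)\right) + 1417 = \left(-946 - 17\right) + 1417 = -963 + 1417 = 454$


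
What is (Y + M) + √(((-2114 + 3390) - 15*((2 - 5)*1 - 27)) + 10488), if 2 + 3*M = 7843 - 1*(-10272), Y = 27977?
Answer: 102044/3 + √12214 ≈ 34125.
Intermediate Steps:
M = 18113/3 (M = -⅔ + (7843 - 1*(-10272))/3 = -⅔ + (7843 + 10272)/3 = -⅔ + (⅓)*18115 = -⅔ + 18115/3 = 18113/3 ≈ 6037.7)
(Y + M) + √(((-2114 + 3390) - 15*((2 - 5)*1 - 27)) + 10488) = (27977 + 18113/3) + √(((-2114 + 3390) - 15*((2 - 5)*1 - 27)) + 10488) = 102044/3 + √((1276 - 15*(-3*1 - 27)) + 10488) = 102044/3 + √((1276 - 15*(-3 - 27)) + 10488) = 102044/3 + √((1276 - 15*(-30)) + 10488) = 102044/3 + √((1276 + 450) + 10488) = 102044/3 + √(1726 + 10488) = 102044/3 + √12214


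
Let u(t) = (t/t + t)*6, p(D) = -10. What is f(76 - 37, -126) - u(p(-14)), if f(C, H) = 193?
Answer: 247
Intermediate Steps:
u(t) = 6 + 6*t (u(t) = (1 + t)*6 = 6 + 6*t)
f(76 - 37, -126) - u(p(-14)) = 193 - (6 + 6*(-10)) = 193 - (6 - 60) = 193 - 1*(-54) = 193 + 54 = 247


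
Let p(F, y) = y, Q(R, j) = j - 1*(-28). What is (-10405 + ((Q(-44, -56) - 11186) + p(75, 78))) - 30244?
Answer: -51785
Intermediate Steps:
Q(R, j) = 28 + j (Q(R, j) = j + 28 = 28 + j)
(-10405 + ((Q(-44, -56) - 11186) + p(75, 78))) - 30244 = (-10405 + (((28 - 56) - 11186) + 78)) - 30244 = (-10405 + ((-28 - 11186) + 78)) - 30244 = (-10405 + (-11214 + 78)) - 30244 = (-10405 - 11136) - 30244 = -21541 - 30244 = -51785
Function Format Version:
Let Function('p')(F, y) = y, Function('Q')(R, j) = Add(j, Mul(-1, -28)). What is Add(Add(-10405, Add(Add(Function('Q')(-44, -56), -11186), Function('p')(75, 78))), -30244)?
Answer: -51785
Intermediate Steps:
Function('Q')(R, j) = Add(28, j) (Function('Q')(R, j) = Add(j, 28) = Add(28, j))
Add(Add(-10405, Add(Add(Function('Q')(-44, -56), -11186), Function('p')(75, 78))), -30244) = Add(Add(-10405, Add(Add(Add(28, -56), -11186), 78)), -30244) = Add(Add(-10405, Add(Add(-28, -11186), 78)), -30244) = Add(Add(-10405, Add(-11214, 78)), -30244) = Add(Add(-10405, -11136), -30244) = Add(-21541, -30244) = -51785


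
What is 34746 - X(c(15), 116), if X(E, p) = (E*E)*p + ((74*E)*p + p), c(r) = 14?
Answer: -108282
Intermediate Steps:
X(E, p) = p + p*E² + 74*E*p (X(E, p) = E²*p + (74*E*p + p) = p*E² + (p + 74*E*p) = p + p*E² + 74*E*p)
34746 - X(c(15), 116) = 34746 - 116*(1 + 14² + 74*14) = 34746 - 116*(1 + 196 + 1036) = 34746 - 116*1233 = 34746 - 1*143028 = 34746 - 143028 = -108282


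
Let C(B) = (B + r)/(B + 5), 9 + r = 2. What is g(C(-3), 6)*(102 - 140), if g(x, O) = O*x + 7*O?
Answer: -456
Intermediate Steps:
r = -7 (r = -9 + 2 = -7)
C(B) = (-7 + B)/(5 + B) (C(B) = (B - 7)/(B + 5) = (-7 + B)/(5 + B))
g(x, O) = 7*O + O*x
g(C(-3), 6)*(102 - 140) = (6*(7 + (-7 - 3)/(5 - 3)))*(102 - 140) = (6*(7 - 10/2))*(-38) = (6*(7 + (1/2)*(-10)))*(-38) = (6*(7 - 5))*(-38) = (6*2)*(-38) = 12*(-38) = -456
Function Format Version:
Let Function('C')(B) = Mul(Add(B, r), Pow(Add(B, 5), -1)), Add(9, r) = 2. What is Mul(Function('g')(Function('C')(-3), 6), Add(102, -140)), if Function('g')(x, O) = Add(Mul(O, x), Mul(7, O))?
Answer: -456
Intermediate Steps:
r = -7 (r = Add(-9, 2) = -7)
Function('C')(B) = Mul(Pow(Add(5, B), -1), Add(-7, B)) (Function('C')(B) = Mul(Add(B, -7), Pow(Add(B, 5), -1)) = Mul(Add(-7, B), Pow(Add(5, B), -1)) = Mul(Pow(Add(5, B), -1), Add(-7, B)))
Function('g')(x, O) = Add(Mul(7, O), Mul(O, x))
Mul(Function('g')(Function('C')(-3), 6), Add(102, -140)) = Mul(Mul(6, Add(7, Mul(Pow(Add(5, -3), -1), Add(-7, -3)))), Add(102, -140)) = Mul(Mul(6, Add(7, Mul(Pow(2, -1), -10))), -38) = Mul(Mul(6, Add(7, Mul(Rational(1, 2), -10))), -38) = Mul(Mul(6, Add(7, -5)), -38) = Mul(Mul(6, 2), -38) = Mul(12, -38) = -456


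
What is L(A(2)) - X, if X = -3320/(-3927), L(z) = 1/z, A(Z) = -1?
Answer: -7247/3927 ≈ -1.8454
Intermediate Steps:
X = 3320/3927 (X = -3320*(-1/3927) = 3320/3927 ≈ 0.84543)
L(A(2)) - X = 1/(-1) - 1*3320/3927 = -1 - 3320/3927 = -7247/3927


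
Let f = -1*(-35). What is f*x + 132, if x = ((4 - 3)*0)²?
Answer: 132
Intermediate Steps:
f = 35
x = 0 (x = (1*0)² = 0² = 0)
f*x + 132 = 35*0 + 132 = 0 + 132 = 132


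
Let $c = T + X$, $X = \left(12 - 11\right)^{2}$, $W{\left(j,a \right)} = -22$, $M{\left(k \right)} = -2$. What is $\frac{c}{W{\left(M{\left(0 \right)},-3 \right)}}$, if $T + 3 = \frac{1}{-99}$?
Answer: $\frac{199}{2178} \approx 0.091368$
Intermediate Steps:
$T = - \frac{298}{99}$ ($T = -3 + \frac{1}{-99} = -3 - \frac{1}{99} = - \frac{298}{99} \approx -3.0101$)
$X = 1$ ($X = 1^{2} = 1$)
$c = - \frac{199}{99}$ ($c = - \frac{298}{99} + 1 = - \frac{199}{99} \approx -2.0101$)
$\frac{c}{W{\left(M{\left(0 \right)},-3 \right)}} = - \frac{199}{99 \left(-22\right)} = \left(- \frac{199}{99}\right) \left(- \frac{1}{22}\right) = \frac{199}{2178}$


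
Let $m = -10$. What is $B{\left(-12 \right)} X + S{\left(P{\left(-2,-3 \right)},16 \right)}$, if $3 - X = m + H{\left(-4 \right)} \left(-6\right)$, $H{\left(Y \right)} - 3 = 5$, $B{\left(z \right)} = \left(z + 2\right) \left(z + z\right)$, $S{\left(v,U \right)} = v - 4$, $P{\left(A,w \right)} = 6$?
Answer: $14642$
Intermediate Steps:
$S{\left(v,U \right)} = -4 + v$
$B{\left(z \right)} = 2 z \left(2 + z\right)$ ($B{\left(z \right)} = \left(2 + z\right) 2 z = 2 z \left(2 + z\right)$)
$H{\left(Y \right)} = 8$ ($H{\left(Y \right)} = 3 + 5 = 8$)
$X = 61$ ($X = 3 - \left(-10 + 8 \left(-6\right)\right) = 3 - \left(-10 - 48\right) = 3 - -58 = 3 + 58 = 61$)
$B{\left(-12 \right)} X + S{\left(P{\left(-2,-3 \right)},16 \right)} = 2 \left(-12\right) \left(2 - 12\right) 61 + \left(-4 + 6\right) = 2 \left(-12\right) \left(-10\right) 61 + 2 = 240 \cdot 61 + 2 = 14640 + 2 = 14642$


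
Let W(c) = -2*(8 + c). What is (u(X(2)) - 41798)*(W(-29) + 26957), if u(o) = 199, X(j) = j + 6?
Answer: -1123131401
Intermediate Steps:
X(j) = 6 + j
W(c) = -16 - 2*c
(u(X(2)) - 41798)*(W(-29) + 26957) = (199 - 41798)*((-16 - 2*(-29)) + 26957) = -41599*((-16 + 58) + 26957) = -41599*(42 + 26957) = -41599*26999 = -1123131401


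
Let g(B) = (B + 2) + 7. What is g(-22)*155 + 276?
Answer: -1739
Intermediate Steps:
g(B) = 9 + B (g(B) = (2 + B) + 7 = 9 + B)
g(-22)*155 + 276 = (9 - 22)*155 + 276 = -13*155 + 276 = -2015 + 276 = -1739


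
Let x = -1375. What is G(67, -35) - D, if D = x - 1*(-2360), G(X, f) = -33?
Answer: -1018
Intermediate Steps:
D = 985 (D = -1375 - 1*(-2360) = -1375 + 2360 = 985)
G(67, -35) - D = -33 - 1*985 = -33 - 985 = -1018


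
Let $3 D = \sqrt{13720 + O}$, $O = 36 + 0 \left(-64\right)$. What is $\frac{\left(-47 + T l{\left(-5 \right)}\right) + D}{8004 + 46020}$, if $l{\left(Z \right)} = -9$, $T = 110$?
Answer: $- \frac{1037}{54024} + \frac{\sqrt{3439}}{81036} \approx -0.018472$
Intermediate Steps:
$O = 36$ ($O = 36 + 0 = 36$)
$D = \frac{2 \sqrt{3439}}{3}$ ($D = \frac{\sqrt{13720 + 36}}{3} = \frac{\sqrt{13756}}{3} = \frac{2 \sqrt{3439}}{3} \approx 39.095$)
$\frac{\left(-47 + T l{\left(-5 \right)}\right) + D}{8004 + 46020} = \frac{\left(-47 + 110 \left(-9\right)\right) + \frac{2 \sqrt{3439}}{3}}{8004 + 46020} = \frac{\left(-47 - 990\right) + \frac{2 \sqrt{3439}}{3}}{54024} = \left(-1037 + \frac{2 \sqrt{3439}}{3}\right) \frac{1}{54024} = - \frac{1037}{54024} + \frac{\sqrt{3439}}{81036}$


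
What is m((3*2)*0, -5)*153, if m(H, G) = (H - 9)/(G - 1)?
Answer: 459/2 ≈ 229.50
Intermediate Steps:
m(H, G) = (-9 + H)/(-1 + G)
m((3*2)*0, -5)*153 = ((-9 + (3*2)*0)/(-1 - 5))*153 = ((-9 + 6*0)/(-6))*153 = -(-9 + 0)/6*153 = -1/6*(-9)*153 = (3/2)*153 = 459/2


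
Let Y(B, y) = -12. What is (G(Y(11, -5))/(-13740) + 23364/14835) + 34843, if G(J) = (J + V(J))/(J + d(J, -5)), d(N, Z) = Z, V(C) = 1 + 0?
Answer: 8049466845989/231010620 ≈ 34845.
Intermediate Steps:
V(C) = 1
G(J) = (1 + J)/(-5 + J) (G(J) = (J + 1)/(J - 5) = (1 + J)/(-5 + J))
(G(Y(11, -5))/(-13740) + 23364/14835) + 34843 = (((1 - 12)/(-5 - 12))/(-13740) + 23364/14835) + 34843 = ((-11/(-17))*(-1/13740) + 23364*(1/14835)) + 34843 = (-1/17*(-11)*(-1/13740) + 7788/4945) + 34843 = ((11/17)*(-1/13740) + 7788/4945) + 34843 = (-11/233580 + 7788/4945) + 34843 = 363813329/231010620 + 34843 = 8049466845989/231010620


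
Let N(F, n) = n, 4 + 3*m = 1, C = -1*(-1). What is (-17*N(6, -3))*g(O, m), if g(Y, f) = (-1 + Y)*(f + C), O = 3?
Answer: 0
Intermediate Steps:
C = 1
m = -1 (m = -4/3 + (1/3)*1 = -4/3 + 1/3 = -1)
g(Y, f) = (1 + f)*(-1 + Y) (g(Y, f) = (-1 + Y)*(f + 1) = (-1 + Y)*(1 + f) = (1 + f)*(-1 + Y))
(-17*N(6, -3))*g(O, m) = (-17*(-3))*(-1 + 3 - 1*(-1) + 3*(-1)) = 51*(-1 + 3 + 1 - 3) = 51*0 = 0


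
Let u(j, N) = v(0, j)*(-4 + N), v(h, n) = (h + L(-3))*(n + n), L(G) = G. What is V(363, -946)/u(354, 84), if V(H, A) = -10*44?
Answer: 11/4248 ≈ 0.0025895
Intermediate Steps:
V(H, A) = -440
v(h, n) = 2*n*(-3 + h) (v(h, n) = (h - 3)*(n + n) = (-3 + h)*(2*n) = 2*n*(-3 + h))
u(j, N) = -6*j*(-4 + N) (u(j, N) = (2*j*(-3 + 0))*(-4 + N) = (2*j*(-3))*(-4 + N) = (-6*j)*(-4 + N) = -6*j*(-4 + N))
V(363, -946)/u(354, 84) = -440*1/(2124*(4 - 1*84)) = -440*1/(2124*(4 - 84)) = -440/(6*354*(-80)) = -440/(-169920) = -440*(-1/169920) = 11/4248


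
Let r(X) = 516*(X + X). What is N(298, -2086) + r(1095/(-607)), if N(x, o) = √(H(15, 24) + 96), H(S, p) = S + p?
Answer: -1130040/607 + 3*√15 ≈ -1850.1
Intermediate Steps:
N(x, o) = 3*√15 (N(x, o) = √((15 + 24) + 96) = √(39 + 96) = √135 = 3*√15)
r(X) = 1032*X (r(X) = 516*(2*X) = 1032*X)
N(298, -2086) + r(1095/(-607)) = 3*√15 + 1032*(1095/(-607)) = 3*√15 + 1032*(1095*(-1/607)) = 3*√15 + 1032*(-1095/607) = 3*√15 - 1130040/607 = -1130040/607 + 3*√15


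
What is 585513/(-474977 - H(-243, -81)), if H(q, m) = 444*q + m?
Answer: -585513/367004 ≈ -1.5954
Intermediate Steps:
H(q, m) = m + 444*q
585513/(-474977 - H(-243, -81)) = 585513/(-474977 - (-81 + 444*(-243))) = 585513/(-474977 - (-81 - 107892)) = 585513/(-474977 - 1*(-107973)) = 585513/(-474977 + 107973) = 585513/(-367004) = 585513*(-1/367004) = -585513/367004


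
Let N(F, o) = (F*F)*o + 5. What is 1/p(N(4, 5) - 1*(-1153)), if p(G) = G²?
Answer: 1/1532644 ≈ 6.5247e-7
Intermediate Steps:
N(F, o) = 5 + o*F² (N(F, o) = F²*o + 5 = o*F² + 5 = 5 + o*F²)
1/p(N(4, 5) - 1*(-1153)) = 1/(((5 + 5*4²) - 1*(-1153))²) = 1/(((5 + 5*16) + 1153)²) = 1/(((5 + 80) + 1153)²) = 1/((85 + 1153)²) = 1/(1238²) = 1/1532644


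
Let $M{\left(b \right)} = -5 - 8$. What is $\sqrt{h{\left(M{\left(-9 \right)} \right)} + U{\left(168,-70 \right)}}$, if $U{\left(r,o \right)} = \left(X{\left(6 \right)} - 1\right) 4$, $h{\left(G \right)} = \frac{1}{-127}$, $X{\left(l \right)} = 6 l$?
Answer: $\frac{\sqrt{2257933}}{127} \approx 11.832$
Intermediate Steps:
$M{\left(b \right)} = -13$ ($M{\left(b \right)} = -5 - 8 = -13$)
$h{\left(G \right)} = - \frac{1}{127}$
$U{\left(r,o \right)} = 140$ ($U{\left(r,o \right)} = \left(6 \cdot 6 - 1\right) 4 = \left(36 - 1\right) 4 = 35 \cdot 4 = 140$)
$\sqrt{h{\left(M{\left(-9 \right)} \right)} + U{\left(168,-70 \right)}} = \sqrt{- \frac{1}{127} + 140} = \sqrt{\frac{17779}{127}} = \frac{\sqrt{2257933}}{127}$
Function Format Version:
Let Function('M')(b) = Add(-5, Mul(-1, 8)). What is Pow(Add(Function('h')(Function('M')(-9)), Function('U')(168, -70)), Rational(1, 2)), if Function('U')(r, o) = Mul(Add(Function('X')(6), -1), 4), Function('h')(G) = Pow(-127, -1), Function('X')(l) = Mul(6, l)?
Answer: Mul(Rational(1, 127), Pow(2257933, Rational(1, 2))) ≈ 11.832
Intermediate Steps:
Function('M')(b) = -13 (Function('M')(b) = Add(-5, -8) = -13)
Function('h')(G) = Rational(-1, 127)
Function('U')(r, o) = 140 (Function('U')(r, o) = Mul(Add(Mul(6, 6), -1), 4) = Mul(Add(36, -1), 4) = Mul(35, 4) = 140)
Pow(Add(Function('h')(Function('M')(-9)), Function('U')(168, -70)), Rational(1, 2)) = Pow(Add(Rational(-1, 127), 140), Rational(1, 2)) = Pow(Rational(17779, 127), Rational(1, 2)) = Mul(Rational(1, 127), Pow(2257933, Rational(1, 2)))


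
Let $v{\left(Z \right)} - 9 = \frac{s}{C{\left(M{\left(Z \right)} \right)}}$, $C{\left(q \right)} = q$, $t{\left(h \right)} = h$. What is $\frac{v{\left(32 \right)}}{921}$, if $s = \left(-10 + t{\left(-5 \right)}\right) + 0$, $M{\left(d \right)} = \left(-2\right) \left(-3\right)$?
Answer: $\frac{13}{1842} \approx 0.0070575$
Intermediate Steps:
$M{\left(d \right)} = 6$
$s = -15$ ($s = \left(-10 - 5\right) + 0 = -15 + 0 = -15$)
$v{\left(Z \right)} = \frac{13}{2}$ ($v{\left(Z \right)} = 9 - \frac{15}{6} = 9 - \frac{5}{2} = \frac{13}{2}$)
$\frac{v{\left(32 \right)}}{921} = \frac{13}{2 \cdot 921} = \frac{13}{2} \cdot \frac{1}{921} = \frac{13}{1842}$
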